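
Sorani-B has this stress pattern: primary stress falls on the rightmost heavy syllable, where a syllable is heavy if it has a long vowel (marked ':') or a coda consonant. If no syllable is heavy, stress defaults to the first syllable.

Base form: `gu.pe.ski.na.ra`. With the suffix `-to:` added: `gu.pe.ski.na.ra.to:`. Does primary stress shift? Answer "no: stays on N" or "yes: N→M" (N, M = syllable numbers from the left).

yes: 1→6

Base `gu.pe.ski.na.ra` (5 syllables):
  Weights: 1 gu L, 2 pe L, 3 ski L, 4 na L, 5 ra L.
  No heavy syllable in the domain; default to the first syllable = syllable 1.
  → primary stress on syllable 1.
Suffixed `gu.pe.ski.na.ra.to:` (6 syllables):
  Weights: 1 gu L, 2 pe L, 3 ski L, 4 na L, 5 ra L, 6 to: H.
  Heavy syllables in the domain: 6. The rightmost is syllable 6 (to:).
  → primary stress on syllable 6.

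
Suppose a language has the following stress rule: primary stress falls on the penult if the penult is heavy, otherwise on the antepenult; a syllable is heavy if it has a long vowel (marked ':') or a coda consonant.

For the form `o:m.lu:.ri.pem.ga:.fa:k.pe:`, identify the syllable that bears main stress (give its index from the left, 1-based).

Weights: 5 ga: H, 6 fa:k H, 7 pe: H.
The penult (syllable 6, fa:k) is heavy, so it takes stress.
Primary stress: syllable 6 → o:m.lu:.ri.pem.ga:.ˈfa:k.pe:.

6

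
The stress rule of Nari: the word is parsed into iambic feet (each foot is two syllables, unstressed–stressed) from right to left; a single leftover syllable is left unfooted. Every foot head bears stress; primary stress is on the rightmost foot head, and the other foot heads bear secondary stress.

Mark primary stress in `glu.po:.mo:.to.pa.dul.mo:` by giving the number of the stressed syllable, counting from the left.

Parse right to left into iambic (σˈσ) feet: glu (po:.ˈmo:) (to.ˈpa) (dul.ˈmo:). Syllable 1 is left unfooted.
Foot heads (stressed positions): 3, 5, 7.
End Rule Rightmost: primary stress on the rightmost head = syllable 7.
Primary stress: syllable 7 → glu.po:.mo:.to.pa.dul.ˈmo:.

7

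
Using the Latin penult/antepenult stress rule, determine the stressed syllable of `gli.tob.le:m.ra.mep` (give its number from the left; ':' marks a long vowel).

Classical Latin: stress the penult if heavy (long vowel or closed), else the antepenult.
Weights: 3 le:m H, 4 ra L, 5 mep H.
The penult (syllable 4, ra) is light, so stress falls on the antepenult (syllable 3, le:m).
Stress on syllable 3: gli.tob.ˈle:m.ra.mep.

3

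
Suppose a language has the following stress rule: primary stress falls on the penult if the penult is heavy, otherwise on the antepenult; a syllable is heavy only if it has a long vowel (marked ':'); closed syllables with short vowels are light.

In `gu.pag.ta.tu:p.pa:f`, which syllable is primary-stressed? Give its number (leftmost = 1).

4

Weights: 3 ta L, 4 tu:p H, 5 pa:f H.
The penult (syllable 4, tu:p) is heavy, so it takes stress.
Primary stress: syllable 4 → gu.pag.ta.ˈtu:p.pa:f.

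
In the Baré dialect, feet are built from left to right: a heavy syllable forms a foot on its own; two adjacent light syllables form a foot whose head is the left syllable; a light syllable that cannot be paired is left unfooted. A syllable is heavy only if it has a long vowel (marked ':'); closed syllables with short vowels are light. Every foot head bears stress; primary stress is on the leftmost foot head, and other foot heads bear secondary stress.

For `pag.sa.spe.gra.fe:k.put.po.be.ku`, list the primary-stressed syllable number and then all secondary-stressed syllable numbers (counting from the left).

Weights: 1 pag L, 2 sa L, 3 spe L, 4 gra L, 5 fe:k H, 6 put L, 7 po L, 8 be L, 9 ku L.
Parse left to right (heavy = foot alone; LL = one foot; stranded L unfooted): (ˈpag.sa) (ˈspe.gra) (ˈfe:k) (ˈput.po) (ˈbe.ku).
Foot heads: 1, 3, 5, 6, 8.
Primary stress on the leftmost head = syllable 1.
Secondary stress on 3, 5, 6, 8: ˈpag.sa.ˌspe.gra.ˌfe:k.ˌput.po.ˌbe.ku.

primary 1, secondary 3, 5, 6, 8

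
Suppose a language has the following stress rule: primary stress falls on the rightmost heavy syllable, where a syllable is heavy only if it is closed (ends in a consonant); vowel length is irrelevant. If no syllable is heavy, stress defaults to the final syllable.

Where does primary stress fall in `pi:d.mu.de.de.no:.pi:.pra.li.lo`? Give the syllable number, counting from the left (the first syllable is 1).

Weights: 1 pi:d H, 2 mu L, 3 de L, 4 de L, 5 no: L, 6 pi: L, 7 pra L, 8 li L, 9 lo L.
Heavy syllables in the domain: 1. The rightmost is syllable 1 (pi:d).
Primary stress: syllable 1 → ˈpi:d.mu.de.de.no:.pi:.pra.li.lo.

1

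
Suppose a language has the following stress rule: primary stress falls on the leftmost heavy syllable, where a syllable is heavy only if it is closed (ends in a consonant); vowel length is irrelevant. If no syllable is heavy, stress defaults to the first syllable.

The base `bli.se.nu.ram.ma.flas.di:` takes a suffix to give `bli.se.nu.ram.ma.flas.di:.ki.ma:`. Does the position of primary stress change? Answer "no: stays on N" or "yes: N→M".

no: stays on 4

Base `bli.se.nu.ram.ma.flas.di:` (7 syllables):
  Weights: 1 bli L, 2 se L, 3 nu L, 4 ram H, 5 ma L, 6 flas H, 7 di: L.
  Heavy syllables in the domain: 4, 6. The leftmost is syllable 4 (ram).
  → primary stress on syllable 4.
Suffixed `bli.se.nu.ram.ma.flas.di:.ki.ma:` (9 syllables):
  Weights: 1 bli L, 2 se L, 3 nu L, 4 ram H, 5 ma L, 6 flas H, 7 di: L, 8 ki L, 9 ma: L.
  Heavy syllables in the domain: 4, 6. The leftmost is syllable 4 (ram).
  → primary stress on syllable 4.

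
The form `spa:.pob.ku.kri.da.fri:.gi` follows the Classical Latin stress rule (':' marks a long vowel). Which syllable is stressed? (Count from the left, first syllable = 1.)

6

Classical Latin: stress the penult if heavy (long vowel or closed), else the antepenult.
Weights: 5 da L, 6 fri: H, 7 gi L.
The penult (syllable 6, fri:) is heavy, so it takes stress.
Stress on syllable 6: spa:.pob.ku.kri.da.ˈfri:.gi.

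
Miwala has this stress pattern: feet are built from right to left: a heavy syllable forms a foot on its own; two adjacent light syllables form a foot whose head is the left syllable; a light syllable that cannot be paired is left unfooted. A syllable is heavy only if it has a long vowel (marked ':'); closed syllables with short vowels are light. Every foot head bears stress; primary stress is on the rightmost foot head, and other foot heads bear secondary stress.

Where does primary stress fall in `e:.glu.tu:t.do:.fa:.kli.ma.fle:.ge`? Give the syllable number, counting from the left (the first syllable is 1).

8

Weights: 1 e: H, 2 glu L, 3 tu:t H, 4 do: H, 5 fa: H, 6 kli L, 7 ma L, 8 fle: H, 9 ge L.
Parse right to left (heavy = foot alone; LL = one foot; stranded L unfooted): (ˈe:) glu (ˈtu:t) (ˈdo:) (ˈfa:) (ˈkli.ma) (ˈfle:) ge.
Foot heads: 1, 3, 4, 5, 6, 8.
Primary stress on the rightmost head = syllable 8.
Primary stress: syllable 8 → e:.glu.tu:t.do:.fa:.kli.ma.ˈfle:.ge.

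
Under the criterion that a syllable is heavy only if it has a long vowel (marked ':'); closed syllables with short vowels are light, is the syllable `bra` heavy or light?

`bra`: short vowel, open (no coda). Short vowel → light.

light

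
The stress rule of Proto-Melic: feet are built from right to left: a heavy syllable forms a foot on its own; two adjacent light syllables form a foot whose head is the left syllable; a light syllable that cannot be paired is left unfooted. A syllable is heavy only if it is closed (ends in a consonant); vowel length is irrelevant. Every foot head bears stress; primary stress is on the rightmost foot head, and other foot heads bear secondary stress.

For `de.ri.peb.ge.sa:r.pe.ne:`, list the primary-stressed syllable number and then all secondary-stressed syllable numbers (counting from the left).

primary 6, secondary 1, 3, 5

Weights: 1 de L, 2 ri L, 3 peb H, 4 ge L, 5 sa:r H, 6 pe L, 7 ne: L.
Parse right to left (heavy = foot alone; LL = one foot; stranded L unfooted): (ˈde.ri) (ˈpeb) ge (ˈsa:r) (ˈpe.ne:).
Foot heads: 1, 3, 5, 6.
Primary stress on the rightmost head = syllable 6.
Secondary stress on 1, 3, 5: ˌde.ri.ˌpeb.ge.ˌsa:r.ˈpe.ne:.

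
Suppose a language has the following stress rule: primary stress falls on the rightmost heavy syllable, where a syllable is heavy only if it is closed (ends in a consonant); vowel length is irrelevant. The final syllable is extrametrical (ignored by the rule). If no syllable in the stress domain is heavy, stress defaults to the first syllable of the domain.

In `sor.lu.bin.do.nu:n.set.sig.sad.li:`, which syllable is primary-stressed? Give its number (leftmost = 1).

8

The final syllable (9, li:) is extrametrical; the stress domain is syllables 1–8.
Weights: 1 sor H, 2 lu L, 3 bin H, 4 do L, 5 nu:n H, 6 set H, 7 sig H, 8 sad H.
Heavy syllables in the domain: 1, 3, 5, 6, 7, 8. The rightmost is syllable 8 (sad).
Primary stress: syllable 8 → sor.lu.bin.do.nu:n.set.sig.ˈsad.li:.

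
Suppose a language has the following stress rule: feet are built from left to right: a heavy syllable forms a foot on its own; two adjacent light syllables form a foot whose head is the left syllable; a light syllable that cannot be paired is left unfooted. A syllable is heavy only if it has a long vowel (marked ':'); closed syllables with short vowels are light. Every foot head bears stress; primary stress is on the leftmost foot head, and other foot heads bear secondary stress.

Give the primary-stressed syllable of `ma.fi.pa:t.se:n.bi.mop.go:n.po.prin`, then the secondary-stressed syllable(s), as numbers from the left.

Weights: 1 ma L, 2 fi L, 3 pa:t H, 4 se:n H, 5 bi L, 6 mop L, 7 go:n H, 8 po L, 9 prin L.
Parse left to right (heavy = foot alone; LL = one foot; stranded L unfooted): (ˈma.fi) (ˈpa:t) (ˈse:n) (ˈbi.mop) (ˈgo:n) (ˈpo.prin).
Foot heads: 1, 3, 4, 5, 7, 8.
Primary stress on the leftmost head = syllable 1.
Secondary stress on 3, 4, 5, 7, 8: ˈma.fi.ˌpa:t.ˌse:n.ˌbi.mop.ˌgo:n.ˌpo.prin.

primary 1, secondary 3, 4, 5, 7, 8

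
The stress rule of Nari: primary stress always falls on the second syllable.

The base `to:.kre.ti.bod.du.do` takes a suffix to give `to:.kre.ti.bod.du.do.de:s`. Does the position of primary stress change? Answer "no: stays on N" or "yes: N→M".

Base `to:.kre.ti.bod.du.do` (6 syllables):
  The word has 6 syllables; the second syllable is syllable 2 (kre).
  → primary stress on syllable 2.
Suffixed `to:.kre.ti.bod.du.do.de:s` (7 syllables):
  The word has 7 syllables; the second syllable is syllable 2 (kre).
  → primary stress on syllable 2.

no: stays on 2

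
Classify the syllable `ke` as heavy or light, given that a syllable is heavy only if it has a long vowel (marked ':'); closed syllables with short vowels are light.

`ke`: short vowel, open (no coda). Short vowel → light.

light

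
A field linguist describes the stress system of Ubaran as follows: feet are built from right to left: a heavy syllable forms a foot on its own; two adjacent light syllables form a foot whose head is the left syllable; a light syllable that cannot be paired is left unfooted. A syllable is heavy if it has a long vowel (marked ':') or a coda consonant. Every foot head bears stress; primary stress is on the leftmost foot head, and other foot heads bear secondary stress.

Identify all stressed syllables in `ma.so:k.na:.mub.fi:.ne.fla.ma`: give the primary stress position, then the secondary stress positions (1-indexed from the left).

primary 2, secondary 3, 4, 5, 7

Weights: 1 ma L, 2 so:k H, 3 na: H, 4 mub H, 5 fi: H, 6 ne L, 7 fla L, 8 ma L.
Parse right to left (heavy = foot alone; LL = one foot; stranded L unfooted): ma (ˈso:k) (ˈna:) (ˈmub) (ˈfi:) ne (ˈfla.ma).
Foot heads: 2, 3, 4, 5, 7.
Primary stress on the leftmost head = syllable 2.
Secondary stress on 3, 4, 5, 7: ma.ˈso:k.ˌna:.ˌmub.ˌfi:.ne.ˌfla.ma.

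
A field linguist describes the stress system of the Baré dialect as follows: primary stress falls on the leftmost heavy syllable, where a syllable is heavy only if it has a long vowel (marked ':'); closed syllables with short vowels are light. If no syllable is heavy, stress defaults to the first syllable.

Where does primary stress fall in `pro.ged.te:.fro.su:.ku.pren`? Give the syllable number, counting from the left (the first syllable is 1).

Weights: 1 pro L, 2 ged L, 3 te: H, 4 fro L, 5 su: H, 6 ku L, 7 pren L.
Heavy syllables in the domain: 3, 5. The leftmost is syllable 3 (te:).
Primary stress: syllable 3 → pro.ged.ˈte:.fro.su:.ku.pren.

3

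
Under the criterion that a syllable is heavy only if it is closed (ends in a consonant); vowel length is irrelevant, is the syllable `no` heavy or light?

light

`no`: short vowel, open (no coda). Open (no coda) → light.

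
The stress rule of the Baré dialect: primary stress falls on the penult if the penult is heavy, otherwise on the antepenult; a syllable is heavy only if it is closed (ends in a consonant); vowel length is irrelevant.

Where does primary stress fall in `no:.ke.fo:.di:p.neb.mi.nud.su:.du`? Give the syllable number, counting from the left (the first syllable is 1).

7

Weights: 7 nud H, 8 su: L, 9 du L.
The penult (syllable 8, su:) is light, so stress falls on the antepenult (syllable 7, nud).
Primary stress: syllable 7 → no:.ke.fo:.di:p.neb.mi.ˈnud.su:.du.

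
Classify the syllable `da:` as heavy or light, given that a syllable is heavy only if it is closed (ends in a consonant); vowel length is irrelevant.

light

`da:`: long vowel, open (no coda). Open (no coda) → light.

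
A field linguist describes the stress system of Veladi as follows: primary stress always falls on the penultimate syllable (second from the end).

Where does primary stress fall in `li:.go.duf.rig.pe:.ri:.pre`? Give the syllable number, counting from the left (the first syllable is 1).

6

The word has 7 syllables; the penultimate syllable (second from the end) is syllable 6 (ri:).
Primary stress: syllable 6 → li:.go.duf.rig.pe:.ˈri:.pre.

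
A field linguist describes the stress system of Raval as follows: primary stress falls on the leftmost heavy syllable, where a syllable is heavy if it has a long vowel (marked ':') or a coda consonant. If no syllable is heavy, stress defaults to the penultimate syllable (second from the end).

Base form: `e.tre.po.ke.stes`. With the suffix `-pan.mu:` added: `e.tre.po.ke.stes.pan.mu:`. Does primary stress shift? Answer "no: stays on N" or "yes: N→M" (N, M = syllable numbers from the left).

Base `e.tre.po.ke.stes` (5 syllables):
  Weights: 1 e L, 2 tre L, 3 po L, 4 ke L, 5 stes H.
  Heavy syllables in the domain: 5. The leftmost is syllable 5 (stes).
  → primary stress on syllable 5.
Suffixed `e.tre.po.ke.stes.pan.mu:` (7 syllables):
  Weights: 1 e L, 2 tre L, 3 po L, 4 ke L, 5 stes H, 6 pan H, 7 mu: H.
  Heavy syllables in the domain: 5, 6, 7. The leftmost is syllable 5 (stes).
  → primary stress on syllable 5.

no: stays on 5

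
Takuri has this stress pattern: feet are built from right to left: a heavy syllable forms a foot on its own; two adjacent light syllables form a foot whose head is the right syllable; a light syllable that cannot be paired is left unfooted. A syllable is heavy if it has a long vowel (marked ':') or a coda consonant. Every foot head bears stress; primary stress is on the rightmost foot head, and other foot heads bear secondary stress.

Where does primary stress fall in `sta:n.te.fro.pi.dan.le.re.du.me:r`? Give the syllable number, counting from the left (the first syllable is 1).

9

Weights: 1 sta:n H, 2 te L, 3 fro L, 4 pi L, 5 dan H, 6 le L, 7 re L, 8 du L, 9 me:r H.
Parse right to left (heavy = foot alone; LL = one foot; stranded L unfooted): (ˈsta:n) te (fro.ˈpi) (ˈdan) le (re.ˈdu) (ˈme:r).
Foot heads: 1, 4, 5, 8, 9.
Primary stress on the rightmost head = syllable 9.
Primary stress: syllable 9 → sta:n.te.fro.pi.dan.le.re.du.ˈme:r.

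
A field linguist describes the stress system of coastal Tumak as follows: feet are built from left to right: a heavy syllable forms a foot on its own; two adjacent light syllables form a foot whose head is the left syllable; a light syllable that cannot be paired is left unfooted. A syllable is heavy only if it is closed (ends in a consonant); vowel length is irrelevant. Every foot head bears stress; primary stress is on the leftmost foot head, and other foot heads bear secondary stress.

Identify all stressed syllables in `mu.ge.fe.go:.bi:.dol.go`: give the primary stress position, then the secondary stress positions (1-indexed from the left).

Weights: 1 mu L, 2 ge L, 3 fe L, 4 go: L, 5 bi: L, 6 dol H, 7 go L.
Parse left to right (heavy = foot alone; LL = one foot; stranded L unfooted): (ˈmu.ge) (ˈfe.go:) bi: (ˈdol) go.
Foot heads: 1, 3, 6.
Primary stress on the leftmost head = syllable 1.
Secondary stress on 3, 6: ˈmu.ge.ˌfe.go:.bi:.ˌdol.go.

primary 1, secondary 3, 6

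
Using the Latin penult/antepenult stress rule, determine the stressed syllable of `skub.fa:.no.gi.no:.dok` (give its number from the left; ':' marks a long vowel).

Classical Latin: stress the penult if heavy (long vowel or closed), else the antepenult.
Weights: 4 gi L, 5 no: H, 6 dok H.
The penult (syllable 5, no:) is heavy, so it takes stress.
Stress on syllable 5: skub.fa:.no.gi.ˈno:.dok.

5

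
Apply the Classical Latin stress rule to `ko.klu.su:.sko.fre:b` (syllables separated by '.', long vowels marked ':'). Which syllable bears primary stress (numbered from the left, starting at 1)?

Classical Latin: stress the penult if heavy (long vowel or closed), else the antepenult.
Weights: 3 su: H, 4 sko L, 5 fre:b H.
The penult (syllable 4, sko) is light, so stress falls on the antepenult (syllable 3, su:).
Stress on syllable 3: ko.klu.ˈsu:.sko.fre:b.

3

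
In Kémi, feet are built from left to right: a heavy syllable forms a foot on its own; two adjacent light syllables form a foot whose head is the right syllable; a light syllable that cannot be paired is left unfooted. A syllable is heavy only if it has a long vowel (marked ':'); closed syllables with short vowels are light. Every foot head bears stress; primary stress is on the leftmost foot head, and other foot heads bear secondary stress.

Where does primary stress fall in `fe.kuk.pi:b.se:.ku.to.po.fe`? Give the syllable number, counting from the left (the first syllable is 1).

Weights: 1 fe L, 2 kuk L, 3 pi:b H, 4 se: H, 5 ku L, 6 to L, 7 po L, 8 fe L.
Parse left to right (heavy = foot alone; LL = one foot; stranded L unfooted): (fe.ˈkuk) (ˈpi:b) (ˈse:) (ku.ˈto) (po.ˈfe).
Foot heads: 2, 3, 4, 6, 8.
Primary stress on the leftmost head = syllable 2.
Primary stress: syllable 2 → fe.ˈkuk.pi:b.se:.ku.to.po.fe.

2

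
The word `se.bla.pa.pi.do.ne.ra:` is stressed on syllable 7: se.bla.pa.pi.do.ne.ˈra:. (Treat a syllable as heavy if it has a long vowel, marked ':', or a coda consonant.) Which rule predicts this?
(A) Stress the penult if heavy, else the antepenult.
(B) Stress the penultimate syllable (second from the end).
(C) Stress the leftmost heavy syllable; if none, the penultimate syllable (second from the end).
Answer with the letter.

C

Rule A → syllable 5 (observed: 7).
Rule B → syllable 6 (observed: 7).
Rule C → syllable 7 ✓.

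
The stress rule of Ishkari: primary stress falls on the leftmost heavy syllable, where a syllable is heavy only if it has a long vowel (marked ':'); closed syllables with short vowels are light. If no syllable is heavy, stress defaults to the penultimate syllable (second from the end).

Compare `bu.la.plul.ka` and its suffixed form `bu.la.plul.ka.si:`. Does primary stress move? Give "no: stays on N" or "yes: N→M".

Base `bu.la.plul.ka` (4 syllables):
  Weights: 1 bu L, 2 la L, 3 plul L, 4 ka L.
  No heavy syllable in the domain; default to the penultimate syllable (second from the end) = syllable 3.
  → primary stress on syllable 3.
Suffixed `bu.la.plul.ka.si:` (5 syllables):
  Weights: 1 bu L, 2 la L, 3 plul L, 4 ka L, 5 si: H.
  Heavy syllables in the domain: 5. The leftmost is syllable 5 (si:).
  → primary stress on syllable 5.

yes: 3→5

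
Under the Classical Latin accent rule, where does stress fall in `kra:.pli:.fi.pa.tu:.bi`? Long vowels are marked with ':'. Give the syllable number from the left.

5

Classical Latin: stress the penult if heavy (long vowel or closed), else the antepenult.
Weights: 4 pa L, 5 tu: H, 6 bi L.
The penult (syllable 5, tu:) is heavy, so it takes stress.
Stress on syllable 5: kra:.pli:.fi.pa.ˈtu:.bi.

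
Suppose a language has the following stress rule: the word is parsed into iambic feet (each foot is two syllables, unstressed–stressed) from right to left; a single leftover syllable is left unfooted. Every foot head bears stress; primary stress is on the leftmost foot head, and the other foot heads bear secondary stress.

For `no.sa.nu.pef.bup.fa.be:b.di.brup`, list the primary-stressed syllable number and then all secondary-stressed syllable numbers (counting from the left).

primary 3, secondary 5, 7, 9

Parse right to left into iambic (σˈσ) feet: no (sa.ˈnu) (pef.ˈbup) (fa.ˈbe:b) (di.ˈbrup). Syllable 1 is left unfooted.
Foot heads (stressed positions): 3, 5, 7, 9.
End Rule Leftmost: primary stress on the leftmost head = syllable 3.
Secondary stress on 5, 7, 9: no.sa.ˈnu.pef.ˌbup.fa.ˌbe:b.di.ˌbrup.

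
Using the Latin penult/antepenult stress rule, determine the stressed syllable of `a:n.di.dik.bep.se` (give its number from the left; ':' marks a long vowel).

4

Classical Latin: stress the penult if heavy (long vowel or closed), else the antepenult.
Weights: 3 dik H, 4 bep H, 5 se L.
The penult (syllable 4, bep) is heavy, so it takes stress.
Stress on syllable 4: a:n.di.dik.ˈbep.se.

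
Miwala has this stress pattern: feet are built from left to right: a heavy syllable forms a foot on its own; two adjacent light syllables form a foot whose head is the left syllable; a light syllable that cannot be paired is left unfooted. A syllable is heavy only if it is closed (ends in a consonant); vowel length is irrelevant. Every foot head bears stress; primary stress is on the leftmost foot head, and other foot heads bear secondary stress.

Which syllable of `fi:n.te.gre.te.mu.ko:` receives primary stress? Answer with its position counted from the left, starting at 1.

1

Weights: 1 fi:n H, 2 te L, 3 gre L, 4 te L, 5 mu L, 6 ko: L.
Parse left to right (heavy = foot alone; LL = one foot; stranded L unfooted): (ˈfi:n) (ˈte.gre) (ˈte.mu) ko:.
Foot heads: 1, 2, 4.
Primary stress on the leftmost head = syllable 1.
Primary stress: syllable 1 → ˈfi:n.te.gre.te.mu.ko:.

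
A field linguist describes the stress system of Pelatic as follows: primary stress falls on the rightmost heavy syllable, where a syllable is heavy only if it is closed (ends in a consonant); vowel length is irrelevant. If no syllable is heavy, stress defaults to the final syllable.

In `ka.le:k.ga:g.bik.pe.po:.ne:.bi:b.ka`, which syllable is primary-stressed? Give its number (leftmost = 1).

Weights: 1 ka L, 2 le:k H, 3 ga:g H, 4 bik H, 5 pe L, 6 po: L, 7 ne: L, 8 bi:b H, 9 ka L.
Heavy syllables in the domain: 2, 3, 4, 8. The rightmost is syllable 8 (bi:b).
Primary stress: syllable 8 → ka.le:k.ga:g.bik.pe.po:.ne:.ˈbi:b.ka.

8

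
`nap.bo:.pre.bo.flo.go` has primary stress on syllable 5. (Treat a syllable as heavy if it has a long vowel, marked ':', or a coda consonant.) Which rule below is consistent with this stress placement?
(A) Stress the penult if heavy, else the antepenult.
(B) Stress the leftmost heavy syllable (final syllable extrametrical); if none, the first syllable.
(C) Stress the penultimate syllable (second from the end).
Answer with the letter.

C

Rule A → syllable 4 (observed: 5).
Rule B → syllable 1 (observed: 5).
Rule C → syllable 5 ✓.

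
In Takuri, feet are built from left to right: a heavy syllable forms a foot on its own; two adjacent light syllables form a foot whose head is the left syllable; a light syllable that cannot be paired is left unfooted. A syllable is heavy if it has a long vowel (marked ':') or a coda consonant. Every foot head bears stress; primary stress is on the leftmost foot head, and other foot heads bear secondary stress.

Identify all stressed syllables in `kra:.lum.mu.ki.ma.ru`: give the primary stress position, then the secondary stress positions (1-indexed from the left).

primary 1, secondary 2, 3, 5

Weights: 1 kra: H, 2 lum H, 3 mu L, 4 ki L, 5 ma L, 6 ru L.
Parse left to right (heavy = foot alone; LL = one foot; stranded L unfooted): (ˈkra:) (ˈlum) (ˈmu.ki) (ˈma.ru).
Foot heads: 1, 2, 3, 5.
Primary stress on the leftmost head = syllable 1.
Secondary stress on 2, 3, 5: ˈkra:.ˌlum.ˌmu.ki.ˌma.ru.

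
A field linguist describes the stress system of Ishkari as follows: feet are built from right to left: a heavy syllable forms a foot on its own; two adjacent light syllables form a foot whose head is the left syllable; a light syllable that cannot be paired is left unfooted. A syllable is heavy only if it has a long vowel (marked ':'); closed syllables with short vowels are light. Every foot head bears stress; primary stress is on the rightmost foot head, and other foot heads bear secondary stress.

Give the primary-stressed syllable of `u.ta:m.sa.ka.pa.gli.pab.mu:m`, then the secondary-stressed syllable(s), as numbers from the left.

Weights: 1 u L, 2 ta:m H, 3 sa L, 4 ka L, 5 pa L, 6 gli L, 7 pab L, 8 mu:m H.
Parse right to left (heavy = foot alone; LL = one foot; stranded L unfooted): u (ˈta:m) sa (ˈka.pa) (ˈgli.pab) (ˈmu:m).
Foot heads: 2, 4, 6, 8.
Primary stress on the rightmost head = syllable 8.
Secondary stress on 2, 4, 6: u.ˌta:m.sa.ˌka.pa.ˌgli.pab.ˈmu:m.

primary 8, secondary 2, 4, 6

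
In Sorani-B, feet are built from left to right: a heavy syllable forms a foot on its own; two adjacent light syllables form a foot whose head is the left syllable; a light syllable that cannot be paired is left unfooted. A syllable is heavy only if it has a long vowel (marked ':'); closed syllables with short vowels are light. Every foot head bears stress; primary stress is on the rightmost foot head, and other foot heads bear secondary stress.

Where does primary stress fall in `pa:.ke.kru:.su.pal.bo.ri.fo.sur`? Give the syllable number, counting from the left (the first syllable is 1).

8

Weights: 1 pa: H, 2 ke L, 3 kru: H, 4 su L, 5 pal L, 6 bo L, 7 ri L, 8 fo L, 9 sur L.
Parse left to right (heavy = foot alone; LL = one foot; stranded L unfooted): (ˈpa:) ke (ˈkru:) (ˈsu.pal) (ˈbo.ri) (ˈfo.sur).
Foot heads: 1, 3, 4, 6, 8.
Primary stress on the rightmost head = syllable 8.
Primary stress: syllable 8 → pa:.ke.kru:.su.pal.bo.ri.ˈfo.sur.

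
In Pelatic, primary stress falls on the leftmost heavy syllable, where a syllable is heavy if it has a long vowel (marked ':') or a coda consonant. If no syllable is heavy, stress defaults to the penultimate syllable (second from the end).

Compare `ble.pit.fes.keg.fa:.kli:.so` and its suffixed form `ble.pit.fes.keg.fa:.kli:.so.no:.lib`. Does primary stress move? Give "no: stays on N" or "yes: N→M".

Base `ble.pit.fes.keg.fa:.kli:.so` (7 syllables):
  Weights: 1 ble L, 2 pit H, 3 fes H, 4 keg H, 5 fa: H, 6 kli: H, 7 so L.
  Heavy syllables in the domain: 2, 3, 4, 5, 6. The leftmost is syllable 2 (pit).
  → primary stress on syllable 2.
Suffixed `ble.pit.fes.keg.fa:.kli:.so.no:.lib` (9 syllables):
  Weights: 1 ble L, 2 pit H, 3 fes H, 4 keg H, 5 fa: H, 6 kli: H, 7 so L, 8 no: H, 9 lib H.
  Heavy syllables in the domain: 2, 3, 4, 5, 6, 8, 9. The leftmost is syllable 2 (pit).
  → primary stress on syllable 2.

no: stays on 2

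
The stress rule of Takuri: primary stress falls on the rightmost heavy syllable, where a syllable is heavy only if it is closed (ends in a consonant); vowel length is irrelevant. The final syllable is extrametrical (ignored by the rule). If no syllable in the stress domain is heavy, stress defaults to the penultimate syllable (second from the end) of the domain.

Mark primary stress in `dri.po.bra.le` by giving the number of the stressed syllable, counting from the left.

The final syllable (4, le) is extrametrical; the stress domain is syllables 1–3.
Weights: 1 dri L, 2 po L, 3 bra L.
No heavy syllable in the domain; default to the penultimate syllable (second from the end) of the domain = syllable 2.
Primary stress: syllable 2 → dri.ˈpo.bra.le.

2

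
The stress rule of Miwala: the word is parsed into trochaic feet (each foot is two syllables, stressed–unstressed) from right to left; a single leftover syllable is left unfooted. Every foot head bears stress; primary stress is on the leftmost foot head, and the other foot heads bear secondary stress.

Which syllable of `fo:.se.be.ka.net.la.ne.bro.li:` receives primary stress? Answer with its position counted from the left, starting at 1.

2

Parse right to left into trochaic (ˈσσ) feet: fo: (ˈse.be) (ˈka.net) (ˈla.ne) (ˈbro.li:). Syllable 1 is left unfooted.
Foot heads (stressed positions): 2, 4, 6, 8.
End Rule Leftmost: primary stress on the leftmost head = syllable 2.
Primary stress: syllable 2 → fo:.ˈse.be.ka.net.la.ne.bro.li:.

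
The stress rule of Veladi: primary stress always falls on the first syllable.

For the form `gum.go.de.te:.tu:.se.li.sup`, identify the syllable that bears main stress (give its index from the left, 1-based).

The word has 8 syllables; the first syllable is syllable 1 (gum).
Primary stress: syllable 1 → ˈgum.go.de.te:.tu:.se.li.sup.

1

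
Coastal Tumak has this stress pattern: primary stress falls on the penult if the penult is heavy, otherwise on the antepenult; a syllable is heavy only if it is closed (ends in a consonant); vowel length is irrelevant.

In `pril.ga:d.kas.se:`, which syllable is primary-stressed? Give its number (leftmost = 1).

Weights: 2 ga:d H, 3 kas H, 4 se: L.
The penult (syllable 3, kas) is heavy, so it takes stress.
Primary stress: syllable 3 → pril.ga:d.ˈkas.se:.

3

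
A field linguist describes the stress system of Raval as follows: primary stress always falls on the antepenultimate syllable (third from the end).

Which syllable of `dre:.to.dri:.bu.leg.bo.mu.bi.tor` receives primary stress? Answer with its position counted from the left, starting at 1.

The word has 9 syllables; the antepenultimate syllable (third from the end) is syllable 7 (mu).
Primary stress: syllable 7 → dre:.to.dri:.bu.leg.bo.ˈmu.bi.tor.

7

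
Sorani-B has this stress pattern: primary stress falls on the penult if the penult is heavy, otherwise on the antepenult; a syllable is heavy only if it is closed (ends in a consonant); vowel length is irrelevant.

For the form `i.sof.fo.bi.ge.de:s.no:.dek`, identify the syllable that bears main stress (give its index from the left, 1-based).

Weights: 6 de:s H, 7 no: L, 8 dek H.
The penult (syllable 7, no:) is light, so stress falls on the antepenult (syllable 6, de:s).
Primary stress: syllable 6 → i.sof.fo.bi.ge.ˈde:s.no:.dek.

6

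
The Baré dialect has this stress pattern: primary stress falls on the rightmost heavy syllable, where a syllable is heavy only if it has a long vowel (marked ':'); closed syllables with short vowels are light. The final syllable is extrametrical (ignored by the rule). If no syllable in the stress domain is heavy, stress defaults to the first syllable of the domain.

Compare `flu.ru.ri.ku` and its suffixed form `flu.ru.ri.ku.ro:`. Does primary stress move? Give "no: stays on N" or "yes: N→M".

Base `flu.ru.ri.ku` (4 syllables):
  The final syllable (4, ku) is extrametrical; the stress domain is syllables 1–3.
  Weights: 1 flu L, 2 ru L, 3 ri L.
  No heavy syllable in the domain; default to the first syllable of the domain = syllable 1.
  → primary stress on syllable 1.
Suffixed `flu.ru.ri.ku.ro:` (5 syllables):
  The final syllable (5, ro:) is extrametrical; the stress domain is syllables 1–4.
  Weights: 1 flu L, 2 ru L, 3 ri L, 4 ku L.
  No heavy syllable in the domain; default to the first syllable of the domain = syllable 1.
  → primary stress on syllable 1.

no: stays on 1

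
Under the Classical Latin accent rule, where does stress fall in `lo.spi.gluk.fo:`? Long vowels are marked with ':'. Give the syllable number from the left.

3

Classical Latin: stress the penult if heavy (long vowel or closed), else the antepenult.
Weights: 2 spi L, 3 gluk H, 4 fo: H.
The penult (syllable 3, gluk) is heavy, so it takes stress.
Stress on syllable 3: lo.spi.ˈgluk.fo:.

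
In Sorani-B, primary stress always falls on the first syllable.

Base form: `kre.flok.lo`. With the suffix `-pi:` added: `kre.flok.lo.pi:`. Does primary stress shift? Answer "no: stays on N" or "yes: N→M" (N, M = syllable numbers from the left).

no: stays on 1

Base `kre.flok.lo` (3 syllables):
  The word has 3 syllables; the first syllable is syllable 1 (kre).
  → primary stress on syllable 1.
Suffixed `kre.flok.lo.pi:` (4 syllables):
  The word has 4 syllables; the first syllable is syllable 1 (kre).
  → primary stress on syllable 1.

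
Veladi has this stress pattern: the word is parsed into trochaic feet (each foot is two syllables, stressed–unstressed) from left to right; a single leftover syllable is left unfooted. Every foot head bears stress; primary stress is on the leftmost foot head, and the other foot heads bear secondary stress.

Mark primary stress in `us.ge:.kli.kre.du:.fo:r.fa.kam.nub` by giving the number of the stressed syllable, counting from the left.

Parse left to right into trochaic (ˈσσ) feet: (ˈus.ge:) (ˈkli.kre) (ˈdu:.fo:r) (ˈfa.kam) nub. Syllable 9 is left unfooted.
Foot heads (stressed positions): 1, 3, 5, 7.
End Rule Leftmost: primary stress on the leftmost head = syllable 1.
Primary stress: syllable 1 → ˈus.ge:.kli.kre.du:.fo:r.fa.kam.nub.

1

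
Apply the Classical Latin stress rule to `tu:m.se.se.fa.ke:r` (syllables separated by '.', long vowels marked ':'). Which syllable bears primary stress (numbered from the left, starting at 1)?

Classical Latin: stress the penult if heavy (long vowel or closed), else the antepenult.
Weights: 3 se L, 4 fa L, 5 ke:r H.
The penult (syllable 4, fa) is light, so stress falls on the antepenult (syllable 3, se).
Stress on syllable 3: tu:m.se.ˈse.fa.ke:r.

3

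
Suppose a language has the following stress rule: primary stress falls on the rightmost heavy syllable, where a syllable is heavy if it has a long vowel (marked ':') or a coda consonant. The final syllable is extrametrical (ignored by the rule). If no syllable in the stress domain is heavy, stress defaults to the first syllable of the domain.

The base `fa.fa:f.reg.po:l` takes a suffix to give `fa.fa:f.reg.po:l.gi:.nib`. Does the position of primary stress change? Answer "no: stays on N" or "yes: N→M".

Base `fa.fa:f.reg.po:l` (4 syllables):
  The final syllable (4, po:l) is extrametrical; the stress domain is syllables 1–3.
  Weights: 1 fa L, 2 fa:f H, 3 reg H.
  Heavy syllables in the domain: 2, 3. The rightmost is syllable 3 (reg).
  → primary stress on syllable 3.
Suffixed `fa.fa:f.reg.po:l.gi:.nib` (6 syllables):
  The final syllable (6, nib) is extrametrical; the stress domain is syllables 1–5.
  Weights: 1 fa L, 2 fa:f H, 3 reg H, 4 po:l H, 5 gi: H.
  Heavy syllables in the domain: 2, 3, 4, 5. The rightmost is syllable 5 (gi:).
  → primary stress on syllable 5.

yes: 3→5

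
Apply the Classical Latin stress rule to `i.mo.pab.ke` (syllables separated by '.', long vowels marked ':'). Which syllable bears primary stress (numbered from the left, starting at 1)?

3

Classical Latin: stress the penult if heavy (long vowel or closed), else the antepenult.
Weights: 2 mo L, 3 pab H, 4 ke L.
The penult (syllable 3, pab) is heavy, so it takes stress.
Stress on syllable 3: i.mo.ˈpab.ke.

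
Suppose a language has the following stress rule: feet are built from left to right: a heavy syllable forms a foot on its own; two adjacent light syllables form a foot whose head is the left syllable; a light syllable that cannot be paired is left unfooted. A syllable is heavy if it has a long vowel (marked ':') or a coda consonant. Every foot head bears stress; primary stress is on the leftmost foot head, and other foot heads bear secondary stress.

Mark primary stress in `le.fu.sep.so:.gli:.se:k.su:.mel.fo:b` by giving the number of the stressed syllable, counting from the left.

Weights: 1 le L, 2 fu L, 3 sep H, 4 so: H, 5 gli: H, 6 se:k H, 7 su: H, 8 mel H, 9 fo:b H.
Parse left to right (heavy = foot alone; LL = one foot; stranded L unfooted): (ˈle.fu) (ˈsep) (ˈso:) (ˈgli:) (ˈse:k) (ˈsu:) (ˈmel) (ˈfo:b).
Foot heads: 1, 3, 4, 5, 6, 7, 8, 9.
Primary stress on the leftmost head = syllable 1.
Primary stress: syllable 1 → ˈle.fu.sep.so:.gli:.se:k.su:.mel.fo:b.

1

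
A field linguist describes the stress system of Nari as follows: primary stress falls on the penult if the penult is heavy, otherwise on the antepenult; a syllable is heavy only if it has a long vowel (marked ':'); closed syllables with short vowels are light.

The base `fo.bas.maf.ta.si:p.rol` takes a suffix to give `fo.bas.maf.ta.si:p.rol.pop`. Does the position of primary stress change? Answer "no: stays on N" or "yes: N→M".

Base `fo.bas.maf.ta.si:p.rol` (6 syllables):
  Weights: 4 ta L, 5 si:p H, 6 rol L.
  The penult (syllable 5, si:p) is heavy, so it takes stress.
  → primary stress on syllable 5.
Suffixed `fo.bas.maf.ta.si:p.rol.pop` (7 syllables):
  Weights: 5 si:p H, 6 rol L, 7 pop L.
  The penult (syllable 6, rol) is light, so stress falls on the antepenult (syllable 5, si:p).
  → primary stress on syllable 5.

no: stays on 5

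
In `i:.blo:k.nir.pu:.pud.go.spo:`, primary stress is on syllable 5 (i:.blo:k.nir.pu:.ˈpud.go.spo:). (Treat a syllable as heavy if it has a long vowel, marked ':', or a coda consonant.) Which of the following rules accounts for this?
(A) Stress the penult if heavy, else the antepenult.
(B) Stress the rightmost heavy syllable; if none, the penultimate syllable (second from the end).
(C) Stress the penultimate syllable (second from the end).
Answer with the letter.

A

Rule A → syllable 5 ✓.
Rule B → syllable 7 (observed: 5).
Rule C → syllable 6 (observed: 5).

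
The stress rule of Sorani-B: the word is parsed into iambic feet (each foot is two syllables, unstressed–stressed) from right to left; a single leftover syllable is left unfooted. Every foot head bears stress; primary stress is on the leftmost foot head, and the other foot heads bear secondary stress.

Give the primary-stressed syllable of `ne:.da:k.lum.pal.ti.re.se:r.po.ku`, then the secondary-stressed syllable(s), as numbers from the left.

primary 3, secondary 5, 7, 9

Parse right to left into iambic (σˈσ) feet: ne: (da:k.ˈlum) (pal.ˈti) (re.ˈse:r) (po.ˈku). Syllable 1 is left unfooted.
Foot heads (stressed positions): 3, 5, 7, 9.
End Rule Leftmost: primary stress on the leftmost head = syllable 3.
Secondary stress on 5, 7, 9: ne:.da:k.ˈlum.pal.ˌti.re.ˌse:r.po.ˌku.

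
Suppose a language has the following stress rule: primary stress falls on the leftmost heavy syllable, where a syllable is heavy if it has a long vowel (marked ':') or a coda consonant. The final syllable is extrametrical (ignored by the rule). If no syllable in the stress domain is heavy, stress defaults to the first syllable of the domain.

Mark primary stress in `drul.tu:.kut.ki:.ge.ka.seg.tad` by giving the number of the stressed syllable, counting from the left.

1

The final syllable (8, tad) is extrametrical; the stress domain is syllables 1–7.
Weights: 1 drul H, 2 tu: H, 3 kut H, 4 ki: H, 5 ge L, 6 ka L, 7 seg H.
Heavy syllables in the domain: 1, 2, 3, 4, 7. The leftmost is syllable 1 (drul).
Primary stress: syllable 1 → ˈdrul.tu:.kut.ki:.ge.ka.seg.tad.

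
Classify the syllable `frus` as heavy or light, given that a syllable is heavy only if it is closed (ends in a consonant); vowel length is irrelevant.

`frus`: short vowel, closed (coda /s/). Closed (coda /s/) → heavy.

heavy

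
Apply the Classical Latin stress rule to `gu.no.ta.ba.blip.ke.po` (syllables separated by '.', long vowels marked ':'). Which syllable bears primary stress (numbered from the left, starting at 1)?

Classical Latin: stress the penult if heavy (long vowel or closed), else the antepenult.
Weights: 5 blip H, 6 ke L, 7 po L.
The penult (syllable 6, ke) is light, so stress falls on the antepenult (syllable 5, blip).
Stress on syllable 5: gu.no.ta.ba.ˈblip.ke.po.

5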